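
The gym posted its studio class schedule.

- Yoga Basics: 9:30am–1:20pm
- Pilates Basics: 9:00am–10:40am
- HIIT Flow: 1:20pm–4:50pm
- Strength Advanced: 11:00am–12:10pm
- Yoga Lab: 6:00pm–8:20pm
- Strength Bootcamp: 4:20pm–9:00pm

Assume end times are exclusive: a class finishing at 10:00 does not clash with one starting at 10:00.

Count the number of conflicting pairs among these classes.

Sorted by start: Pilates Basics, Yoga Basics, Strength Advanced, HIIT Flow, Strength Bootcamp, Yoga Lab.
Yoga Basics starts before Pilates Basics ends → Pilates Basics and Yoga Basics overlap.
Strength Advanced starts after Pilates Basics ends, so Pilates Basics has no further overlaps.
Strength Advanced starts before Yoga Basics ends → Yoga Basics and Strength Advanced overlap.
HIIT Flow starts exactly when Yoga Basics ends (back-to-back, no overlap), so Yoga Basics has no further overlaps.
HIIT Flow starts after Strength Advanced ends, so Strength Advanced has no further overlaps.
Strength Bootcamp starts before HIIT Flow ends → HIIT Flow and Strength Bootcamp overlap.
Yoga Lab starts after HIIT Flow ends.
Yoga Lab starts before Strength Bootcamp ends → Strength Bootcamp and Yoga Lab overlap.
Overlapping pairs: HIIT Flow & Strength Bootcamp, Pilates Basics & Yoga Basics, Strength Advanced & Yoga Basics, Strength Bootcamp & Yoga Lab — 4 in total.

4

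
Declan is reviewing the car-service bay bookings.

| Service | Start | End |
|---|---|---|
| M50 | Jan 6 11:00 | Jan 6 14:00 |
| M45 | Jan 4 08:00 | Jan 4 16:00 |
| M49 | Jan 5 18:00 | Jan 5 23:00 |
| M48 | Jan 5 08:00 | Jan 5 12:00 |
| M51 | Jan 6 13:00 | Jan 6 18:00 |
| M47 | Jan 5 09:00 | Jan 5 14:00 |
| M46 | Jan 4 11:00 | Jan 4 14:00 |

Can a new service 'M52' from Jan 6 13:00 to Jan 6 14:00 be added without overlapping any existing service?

M45: ends Jan 4 16:00 at or before M52 starts Jan 6 13:00 → clear.
M46: ends Jan 4 14:00 at or before M52 starts Jan 6 13:00 → clear.
M48: ends Jan 5 12:00 at or before M52 starts Jan 6 13:00 → clear.
M47: ends Jan 5 14:00 at or before M52 starts Jan 6 13:00 → clear.
M49: ends Jan 5 23:00 at or before M52 starts Jan 6 13:00 → clear.
M50: starts Jan 6 11:00 before M52 ends Jan 6 14:00, and ends Jan 6 14:00 after M52 starts Jan 6 13:00 → overlap.
M51: starts Jan 6 13:00 before M52 ends Jan 6 14:00, and ends Jan 6 18:00 after M52 starts Jan 6 13:00 → overlap.
M52 overlaps M50, M51.

No — it overlaps M50, M51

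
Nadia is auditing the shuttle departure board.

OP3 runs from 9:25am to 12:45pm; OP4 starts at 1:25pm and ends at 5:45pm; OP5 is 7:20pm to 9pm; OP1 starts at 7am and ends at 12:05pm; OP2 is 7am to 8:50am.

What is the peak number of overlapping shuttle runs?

2

Walk through starts and ends in time order (an end at T is processed before a start at T):
7am start OP1 → 1
7am start OP2 → 2
8:50am end OP2 → 1
9:25am start OP3 → 2
12:05pm end OP1 → 1
12:45pm end OP3 → 0
1:25pm start OP4 → 1
5:45pm end OP4 → 0
7:20pm start OP5 → 1
9pm end OP5 → 0
Peak is 2, at 7am (OP1, OP2).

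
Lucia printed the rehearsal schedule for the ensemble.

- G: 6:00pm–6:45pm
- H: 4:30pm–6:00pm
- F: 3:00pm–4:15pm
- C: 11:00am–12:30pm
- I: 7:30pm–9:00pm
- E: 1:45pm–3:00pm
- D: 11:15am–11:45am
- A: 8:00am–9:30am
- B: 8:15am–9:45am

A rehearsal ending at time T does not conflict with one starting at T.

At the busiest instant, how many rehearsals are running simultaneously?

Sweep the timeline, counting +1 at each start and −1 at each end (ends before starts at a tie):
8:00am start A → 1
8:15am start B → 2
9:30am end A → 1
9:45am end B → 0
11:00am start C → 1
11:15am start D → 2
11:45am end D → 1
12:30pm end C → 0
1:45pm start E → 1
3:00pm end E → 0
3:00pm start F → 1
4:15pm end F → 0
4:30pm start H → 1
6:00pm end H → 0
6:00pm start G → 1
6:45pm end G → 0
7:30pm start I → 1
9:00pm end I → 0
Peak is 2, at 8:15am (A, B).

2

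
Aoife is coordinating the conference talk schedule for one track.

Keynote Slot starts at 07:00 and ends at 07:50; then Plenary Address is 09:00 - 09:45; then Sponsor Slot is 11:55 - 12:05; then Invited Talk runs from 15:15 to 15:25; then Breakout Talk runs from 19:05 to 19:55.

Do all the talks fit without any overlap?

Yes

Sorted by start: Keynote Slot, Plenary Address, Sponsor Slot, Invited Talk, Breakout Talk.
Plenary Address starts after Keynote Slot ends; Keynote Slot is clear from here.
Sponsor Slot starts after Plenary Address ends; Plenary Address is clear from here.
Invited Talk starts after Sponsor Slot ends; Sponsor Slot is clear from here.
Breakout Talk starts after Invited Talk ends.
Every pair is clear; the schedule has no overlaps.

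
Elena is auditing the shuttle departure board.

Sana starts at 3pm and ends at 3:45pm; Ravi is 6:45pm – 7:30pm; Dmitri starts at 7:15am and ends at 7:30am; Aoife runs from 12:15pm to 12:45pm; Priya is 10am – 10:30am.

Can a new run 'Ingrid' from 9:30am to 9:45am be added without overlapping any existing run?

Yes — the slot is free

Dmitri: ends 7:30am at or before Ingrid starts 9:30am → clear.
Priya: starts 10am at or after Ingrid ends 9:45am → clear.
Aoife: starts 12:15pm at or after Ingrid ends 9:45am → clear.
Sana: starts 3pm at or after Ingrid ends 9:45am → clear.
Ravi: starts 6:45pm at or after Ingrid ends 9:45am → clear.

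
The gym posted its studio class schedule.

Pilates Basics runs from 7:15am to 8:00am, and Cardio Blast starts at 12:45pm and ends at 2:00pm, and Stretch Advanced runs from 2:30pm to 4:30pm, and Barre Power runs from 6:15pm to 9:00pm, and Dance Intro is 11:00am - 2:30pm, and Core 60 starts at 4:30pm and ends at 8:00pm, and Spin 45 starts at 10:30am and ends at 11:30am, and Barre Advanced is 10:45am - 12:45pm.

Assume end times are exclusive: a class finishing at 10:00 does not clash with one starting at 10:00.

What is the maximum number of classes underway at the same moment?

Sweep the timeline, counting +1 at each start and −1 at each end (ends before starts at a tie):
7:15am start Pilates Basics → 1
8:00am end Pilates Basics → 0
10:30am start Spin 45 → 1
10:45am start Barre Advanced → 2
11:00am start Dance Intro → 3
11:30am end Spin 45 → 2
12:45pm end Barre Advanced → 1
12:45pm start Cardio Blast → 2
2:00pm end Cardio Blast → 1
2:30pm end Dance Intro → 0
2:30pm start Stretch Advanced → 1
4:30pm end Stretch Advanced → 0
4:30pm start Core 60 → 1
6:15pm start Barre Power → 2
8:00pm end Core 60 → 1
9:00pm end Barre Power → 0
Peak is 3, at 11:00am (Barre Advanced, Dance Intro, Spin 45).

3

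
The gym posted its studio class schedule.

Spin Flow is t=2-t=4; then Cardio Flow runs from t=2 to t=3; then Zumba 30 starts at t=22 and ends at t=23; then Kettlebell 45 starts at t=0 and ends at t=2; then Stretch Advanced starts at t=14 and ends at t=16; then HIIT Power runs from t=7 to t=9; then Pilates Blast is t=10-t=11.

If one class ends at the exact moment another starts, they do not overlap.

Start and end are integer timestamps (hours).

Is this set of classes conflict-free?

Sorted by start: Kettlebell 45, Spin Flow, Cardio Flow, HIIT Power, Pilates Blast, Stretch Advanced, Zumba 30.
Spin Flow starts exactly when Kettlebell 45 ends (back-to-back, no overlap), so Kettlebell 45 has no further overlaps.
Cardio Flow starts before Spin Flow ends → Spin Flow and Cardio Flow overlap.
That's a conflict, so the schedule is not conflict-free.

No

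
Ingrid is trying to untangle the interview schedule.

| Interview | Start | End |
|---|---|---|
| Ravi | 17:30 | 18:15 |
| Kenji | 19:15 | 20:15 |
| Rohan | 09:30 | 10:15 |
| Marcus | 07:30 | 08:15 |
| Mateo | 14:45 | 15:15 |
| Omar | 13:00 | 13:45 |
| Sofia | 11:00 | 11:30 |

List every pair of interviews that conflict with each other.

no conflicts

Sorted by start: Marcus, Rohan, Sofia, Omar, Mateo, Ravi, Kenji.
Rohan starts after Marcus ends, so nothing later overlaps Marcus either.
Sofia starts after Rohan ends, so nothing later overlaps Rohan either.
Omar starts after Sofia ends, so nothing later overlaps Sofia either.
Mateo starts after Omar ends, so nothing later overlaps Omar either.
Ravi starts after Mateo ends, so nothing later overlaps Mateo either.
Kenji starts after Ravi ends.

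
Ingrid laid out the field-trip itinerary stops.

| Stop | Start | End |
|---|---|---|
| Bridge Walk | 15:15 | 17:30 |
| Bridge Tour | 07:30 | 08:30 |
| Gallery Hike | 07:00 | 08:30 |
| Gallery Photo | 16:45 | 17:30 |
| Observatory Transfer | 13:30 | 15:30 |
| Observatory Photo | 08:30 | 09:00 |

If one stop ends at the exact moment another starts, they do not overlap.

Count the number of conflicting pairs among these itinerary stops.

Sorted by start: Gallery Hike, Bridge Tour, Observatory Photo, Observatory Transfer, Bridge Walk, Gallery Photo.
Bridge Tour starts before Gallery Hike ends → Gallery Hike and Bridge Tour overlap.
Observatory Photo starts exactly when Gallery Hike ends (back-to-back, no overlap) — done with Gallery Hike.
Observatory Photo starts exactly when Bridge Tour ends (back-to-back, no overlap) — done with Bridge Tour.
Observatory Transfer starts after Observatory Photo ends — done with Observatory Photo.
Bridge Walk starts before Observatory Transfer ends → Observatory Transfer and Bridge Walk overlap.
Gallery Photo starts after Observatory Transfer ends.
Gallery Photo starts before Bridge Walk ends → Bridge Walk and Gallery Photo overlap.
Overlapping pairs: Bridge Tour & Gallery Hike, Bridge Walk & Gallery Photo, Bridge Walk & Observatory Transfer — 3 in total.

3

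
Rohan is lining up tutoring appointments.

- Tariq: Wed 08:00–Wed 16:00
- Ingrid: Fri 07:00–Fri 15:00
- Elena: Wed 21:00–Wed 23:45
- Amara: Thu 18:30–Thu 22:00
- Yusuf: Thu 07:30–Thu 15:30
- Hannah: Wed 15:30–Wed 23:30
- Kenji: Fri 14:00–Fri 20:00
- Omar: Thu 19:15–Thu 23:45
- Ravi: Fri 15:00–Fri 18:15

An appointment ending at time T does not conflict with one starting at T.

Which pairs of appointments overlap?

Check each pair: they overlap iff neither finishes before the other starts.
Sorted by start: Tariq, Hannah, Elena, Yusuf, Amara, Omar, Ingrid, Kenji, Ravi.
Hannah starts before Tariq ends → Tariq and Hannah overlap.
Elena starts after Tariq ends, so nothing later overlaps Tariq either.
Elena starts before Hannah ends → Hannah and Elena overlap.
Yusuf starts after Hannah ends, so nothing later overlaps Hannah either.
Yusuf starts after Elena ends, so nothing later overlaps Elena either.
Amara starts after Yusuf ends, so nothing later overlaps Yusuf either.
Omar starts before Amara ends → Amara and Omar overlap.
Ingrid starts after Amara ends, so nothing later overlaps Amara either.
Ingrid starts after Omar ends, so nothing later overlaps Omar either.
Kenji starts before Ingrid ends → Ingrid and Kenji overlap.
Ravi starts exactly when Ingrid ends (back-to-back, no overlap).
Ravi starts before Kenji ends → Kenji and Ravi overlap.

Amara & Omar, Elena & Hannah, Hannah & Tariq, Ingrid & Kenji, Kenji & Ravi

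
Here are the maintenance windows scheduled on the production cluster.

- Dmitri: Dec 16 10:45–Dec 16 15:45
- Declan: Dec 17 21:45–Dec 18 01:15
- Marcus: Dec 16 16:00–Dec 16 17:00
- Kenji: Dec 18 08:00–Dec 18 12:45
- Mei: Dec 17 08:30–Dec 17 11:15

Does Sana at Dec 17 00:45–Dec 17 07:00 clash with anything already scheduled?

No — it doesn't clash with anything

Dmitri: ends Dec 16 15:45 at or before Sana starts Dec 17 00:45 → clear.
Marcus: ends Dec 16 17:00 at or before Sana starts Dec 17 00:45 → clear.
Mei: starts Dec 17 08:30 at or after Sana ends Dec 17 07:00 → clear.
Declan: starts Dec 17 21:45 at or after Sana ends Dec 17 07:00 → clear.
Kenji: starts Dec 18 08:00 at or after Sana ends Dec 17 07:00 → clear.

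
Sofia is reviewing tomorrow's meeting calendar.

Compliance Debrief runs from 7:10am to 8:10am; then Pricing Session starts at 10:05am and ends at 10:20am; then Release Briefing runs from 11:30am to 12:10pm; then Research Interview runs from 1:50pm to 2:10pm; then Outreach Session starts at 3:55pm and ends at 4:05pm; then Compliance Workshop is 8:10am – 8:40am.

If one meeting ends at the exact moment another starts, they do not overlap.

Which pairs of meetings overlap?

Check each pair: they overlap iff neither finishes before the other starts.
Sorted by start: Compliance Debrief, Compliance Workshop, Pricing Session, Release Briefing, Research Interview, Outreach Session.
Compliance Workshop starts exactly when Compliance Debrief ends (back-to-back, no overlap), so nothing later overlaps Compliance Debrief either.
Pricing Session starts after Compliance Workshop ends, so nothing later overlaps Compliance Workshop either.
Release Briefing starts after Pricing Session ends, so nothing later overlaps Pricing Session either.
Research Interview starts after Release Briefing ends, so nothing later overlaps Release Briefing either.
Outreach Session starts after Research Interview ends.

no conflicts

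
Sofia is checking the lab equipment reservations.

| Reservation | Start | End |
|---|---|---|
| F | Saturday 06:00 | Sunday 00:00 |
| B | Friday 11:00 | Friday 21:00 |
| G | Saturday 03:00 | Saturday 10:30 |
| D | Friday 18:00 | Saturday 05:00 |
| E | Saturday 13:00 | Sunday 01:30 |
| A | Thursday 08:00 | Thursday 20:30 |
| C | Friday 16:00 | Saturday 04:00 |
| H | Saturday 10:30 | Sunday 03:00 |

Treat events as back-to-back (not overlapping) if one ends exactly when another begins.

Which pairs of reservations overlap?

B & C, B & D, C & D, C & G, D & G, E & F, E & H, F & G, F & H

Sorted by start: A, B, C, D, G, F, H, E.
B starts after A ends; A is clear from here.
C starts before B ends → B and C overlap.
D starts before B ends → B and D overlap.
G starts after B ends; B is clear from here.
D starts before C ends → C and D overlap.
G starts before C ends → C and G overlap.
F starts after C ends; C is clear from here.
G starts before D ends → D and G overlap.
F starts after D ends; D is clear from here.
F starts before G ends → G and F overlap.
H starts exactly when G ends (back-to-back, no overlap); G is clear from here.
H starts before F ends → F and H overlap.
E starts before F ends → F and E overlap.
E starts before H ends → H and E overlap.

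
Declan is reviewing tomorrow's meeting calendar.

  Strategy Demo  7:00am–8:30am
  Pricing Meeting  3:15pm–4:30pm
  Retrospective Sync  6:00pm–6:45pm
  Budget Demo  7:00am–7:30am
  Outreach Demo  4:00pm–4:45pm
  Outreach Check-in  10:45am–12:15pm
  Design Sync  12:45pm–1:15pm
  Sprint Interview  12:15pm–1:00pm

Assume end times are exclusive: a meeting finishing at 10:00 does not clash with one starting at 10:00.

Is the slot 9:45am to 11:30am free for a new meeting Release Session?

Budget Demo: ends 7:30am at or before Release Session starts 9:45am → clear.
Strategy Demo: ends 8:30am at or before Release Session starts 9:45am → clear.
Outreach Check-in: starts 10:45am before Release Session ends 11:30am, and ends 12:15pm after Release Session starts 9:45am → overlap.
Sprint Interview: starts 12:15pm at or after Release Session ends 11:30am → clear.
Design Sync: starts 12:45pm at or after Release Session ends 11:30am → clear.
Pricing Meeting: starts 3:15pm at or after Release Session ends 11:30am → clear.
Outreach Demo: starts 4:00pm at or after Release Session ends 11:30am → clear.
Retrospective Sync: starts 6:00pm at or after Release Session ends 11:30am → clear.
Release Session overlaps Outreach Check-in.

No — it overlaps Outreach Check-in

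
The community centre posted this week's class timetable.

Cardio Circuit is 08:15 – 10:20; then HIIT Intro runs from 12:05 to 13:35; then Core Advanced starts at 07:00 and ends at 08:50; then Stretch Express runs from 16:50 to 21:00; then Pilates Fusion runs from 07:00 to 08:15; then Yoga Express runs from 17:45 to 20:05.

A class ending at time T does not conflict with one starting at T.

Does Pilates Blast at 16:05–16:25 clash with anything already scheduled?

Core Advanced: ends 08:50 at or before Pilates Blast starts 16:05 → clear.
Pilates Fusion: ends 08:15 at or before Pilates Blast starts 16:05 → clear.
Cardio Circuit: ends 10:20 at or before Pilates Blast starts 16:05 → clear.
HIIT Intro: ends 13:35 at or before Pilates Blast starts 16:05 → clear.
Stretch Express: starts 16:50 at or after Pilates Blast ends 16:25 → clear.
Yoga Express: starts 17:45 at or after Pilates Blast ends 16:25 → clear.

No — it doesn't clash with anything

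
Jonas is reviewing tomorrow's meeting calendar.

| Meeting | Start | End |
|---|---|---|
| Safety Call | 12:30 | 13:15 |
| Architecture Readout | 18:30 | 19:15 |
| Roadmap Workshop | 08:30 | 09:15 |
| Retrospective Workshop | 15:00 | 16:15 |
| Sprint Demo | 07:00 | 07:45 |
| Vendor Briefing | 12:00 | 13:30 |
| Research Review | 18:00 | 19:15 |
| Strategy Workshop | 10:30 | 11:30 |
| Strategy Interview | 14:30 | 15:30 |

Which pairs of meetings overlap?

Sorted by start: Sprint Demo, Roadmap Workshop, Strategy Workshop, Vendor Briefing, Safety Call, Strategy Interview, Retrospective Workshop, Research Review, Architecture Readout.
Roadmap Workshop starts after Sprint Demo ends; Sprint Demo is clear from here.
Strategy Workshop starts after Roadmap Workshop ends; Roadmap Workshop is clear from here.
Vendor Briefing starts after Strategy Workshop ends; Strategy Workshop is clear from here.
Safety Call starts before Vendor Briefing ends → Vendor Briefing and Safety Call overlap.
Strategy Interview starts after Vendor Briefing ends; Vendor Briefing is clear from here.
Strategy Interview starts after Safety Call ends; Safety Call is clear from here.
Retrospective Workshop starts before Strategy Interview ends → Strategy Interview and Retrospective Workshop overlap.
Research Review starts after Strategy Interview ends; Strategy Interview is clear from here.
Research Review starts after Retrospective Workshop ends; Retrospective Workshop is clear from here.
Architecture Readout starts before Research Review ends → Research Review and Architecture Readout overlap.

Architecture Readout & Research Review, Retrospective Workshop & Strategy Interview, Safety Call & Vendor Briefing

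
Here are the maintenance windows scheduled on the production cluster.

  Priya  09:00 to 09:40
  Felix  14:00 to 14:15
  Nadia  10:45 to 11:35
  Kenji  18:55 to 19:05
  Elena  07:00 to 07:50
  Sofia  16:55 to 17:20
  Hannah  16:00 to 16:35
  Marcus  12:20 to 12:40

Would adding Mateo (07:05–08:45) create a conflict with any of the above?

Yes — it overlaps Elena

Elena: starts 07:00 before Mateo ends 08:45, and ends 07:50 after Mateo starts 07:05 → overlap.
Priya: starts 09:00 at or after Mateo ends 08:45 → clear.
Nadia: starts 10:45 at or after Mateo ends 08:45 → clear.
Marcus: starts 12:20 at or after Mateo ends 08:45 → clear.
Felix: starts 14:00 at or after Mateo ends 08:45 → clear.
Hannah: starts 16:00 at or after Mateo ends 08:45 → clear.
Sofia: starts 16:55 at or after Mateo ends 08:45 → clear.
Kenji: starts 18:55 at or after Mateo ends 08:45 → clear.
Mateo overlaps Elena.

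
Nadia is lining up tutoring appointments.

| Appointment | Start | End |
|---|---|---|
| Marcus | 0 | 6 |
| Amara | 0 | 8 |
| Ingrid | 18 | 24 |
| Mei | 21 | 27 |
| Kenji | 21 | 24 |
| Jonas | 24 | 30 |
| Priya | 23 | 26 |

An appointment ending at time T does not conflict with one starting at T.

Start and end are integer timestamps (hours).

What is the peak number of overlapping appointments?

4

Sweep the timeline, counting +1 at each start and −1 at each end (ends before starts at a tie):
0 start Amara → 1
0 start Marcus → 2
6 end Marcus → 1
8 end Amara → 0
18 start Ingrid → 1
21 start Kenji → 2
21 start Mei → 3
23 start Priya → 4
24 end Ingrid → 3
24 end Kenji → 2
24 start Jonas → 3
26 end Priya → 2
27 end Mei → 1
30 end Jonas → 0
Peak is 4, at 23 (Ingrid, Kenji, Mei, Priya).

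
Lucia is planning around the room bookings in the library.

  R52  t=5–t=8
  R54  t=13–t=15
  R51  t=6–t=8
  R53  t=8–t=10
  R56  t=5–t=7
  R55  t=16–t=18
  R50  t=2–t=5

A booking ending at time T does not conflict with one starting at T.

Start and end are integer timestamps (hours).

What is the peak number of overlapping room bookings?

Sort all start/end points and keep a running count:
t=2 start R50 → 1
t=5 end R50 → 0
t=5 start R52 → 1
t=5 start R56 → 2
t=6 start R51 → 3
t=7 end R56 → 2
t=8 end R51 → 1
t=8 end R52 → 0
t=8 start R53 → 1
t=10 end R53 → 0
t=13 start R54 → 1
t=15 end R54 → 0
t=16 start R55 → 1
t=18 end R55 → 0
Peak is 3, at t=6 (R51, R52, R56).

3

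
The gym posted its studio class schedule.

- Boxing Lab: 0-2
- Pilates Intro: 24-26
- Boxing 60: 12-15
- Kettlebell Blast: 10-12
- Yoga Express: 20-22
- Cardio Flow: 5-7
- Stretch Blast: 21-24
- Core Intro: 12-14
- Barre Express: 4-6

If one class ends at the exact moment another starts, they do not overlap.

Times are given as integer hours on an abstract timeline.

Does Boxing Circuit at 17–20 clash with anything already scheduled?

No — it doesn't clash with anything

Boxing Lab: ends 2 at or before Boxing Circuit starts 17 → clear.
Barre Express: ends 6 at or before Boxing Circuit starts 17 → clear.
Cardio Flow: ends 7 at or before Boxing Circuit starts 17 → clear.
Kettlebell Blast: ends 12 at or before Boxing Circuit starts 17 → clear.
Core Intro: ends 14 at or before Boxing Circuit starts 17 → clear.
Boxing 60: ends 15 at or before Boxing Circuit starts 17 → clear.
Yoga Express: starts 20 at or after Boxing Circuit ends 20 → clear.
Stretch Blast: starts 21 at or after Boxing Circuit ends 20 → clear.
Pilates Intro: starts 24 at or after Boxing Circuit ends 20 → clear.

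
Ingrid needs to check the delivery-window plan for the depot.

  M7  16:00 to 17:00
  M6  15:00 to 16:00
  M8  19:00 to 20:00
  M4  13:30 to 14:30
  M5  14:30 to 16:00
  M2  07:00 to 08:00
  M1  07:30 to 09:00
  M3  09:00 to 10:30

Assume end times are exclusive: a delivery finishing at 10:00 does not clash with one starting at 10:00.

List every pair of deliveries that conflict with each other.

Check each pair: they overlap iff neither finishes before the other starts.
Sorted by start: M2, M1, M3, M4, M5, M6, M7, M8.
M1 starts before M2 ends → M2 and M1 overlap.
M3 starts after M2 ends, so M2 has no further overlaps.
M3 starts exactly when M1 ends (back-to-back, no overlap), so M1 has no further overlaps.
M4 starts after M3 ends, so M3 has no further overlaps.
M5 starts exactly when M4 ends (back-to-back, no overlap), so M4 has no further overlaps.
M6 starts before M5 ends → M5 and M6 overlap.
M7 starts exactly when M5 ends (back-to-back, no overlap), so M5 has no further overlaps.
M7 starts exactly when M6 ends (back-to-back, no overlap), so M6 has no further overlaps.
M8 starts after M7 ends.

M1 & M2, M5 & M6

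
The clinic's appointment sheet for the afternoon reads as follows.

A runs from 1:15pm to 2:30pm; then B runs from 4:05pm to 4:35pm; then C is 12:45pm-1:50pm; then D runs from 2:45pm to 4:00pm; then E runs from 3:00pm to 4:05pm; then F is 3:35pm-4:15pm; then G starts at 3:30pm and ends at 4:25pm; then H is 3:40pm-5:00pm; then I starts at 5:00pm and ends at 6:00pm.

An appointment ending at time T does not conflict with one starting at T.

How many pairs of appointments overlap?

14

Sorted by start: C, A, D, E, G, F, H, B, I.
A starts before C ends → C and A overlap.
D starts after C ends; C is clear from here.
D starts after A ends; A is clear from here.
E starts before D ends → D and E overlap.
G starts before D ends → D and G overlap.
F starts before D ends → D and F overlap.
H starts before D ends → D and H overlap.
B starts after D ends; D is clear from here.
G starts before E ends → E and G overlap.
F starts before E ends → E and F overlap.
H starts before E ends → E and H overlap.
B starts exactly when E ends (back-to-back, no overlap); E is clear from here.
F starts before G ends → G and F overlap.
H starts before G ends → G and H overlap.
B starts before G ends → G and B overlap.
I starts after G ends.
H starts before F ends → F and H overlap.
B starts before F ends → F and B overlap.
I starts after F ends.
B starts before H ends → H and B overlap.
I starts exactly when H ends (back-to-back, no overlap).
I starts after B ends.
Overlapping pairs: A & C, B & F, B & G, B & H, D & E, D & F, D & G, D & H, E & F, E & G, E & H, F & G, F & H, G & H — 14 in total.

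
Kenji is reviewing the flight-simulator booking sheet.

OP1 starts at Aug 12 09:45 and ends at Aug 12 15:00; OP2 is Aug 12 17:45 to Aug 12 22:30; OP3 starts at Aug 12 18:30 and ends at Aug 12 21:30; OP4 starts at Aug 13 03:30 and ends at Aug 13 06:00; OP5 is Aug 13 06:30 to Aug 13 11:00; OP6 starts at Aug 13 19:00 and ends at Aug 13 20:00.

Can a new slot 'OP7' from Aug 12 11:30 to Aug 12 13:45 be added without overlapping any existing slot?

OP1: starts Aug 12 09:45 before OP7 ends Aug 12 13:45, and ends Aug 12 15:00 after OP7 starts Aug 12 11:30 → overlap.
OP2: starts Aug 12 17:45 at or after OP7 ends Aug 12 13:45 → clear.
OP3: starts Aug 12 18:30 at or after OP7 ends Aug 12 13:45 → clear.
OP4: starts Aug 13 03:30 at or after OP7 ends Aug 12 13:45 → clear.
OP5: starts Aug 13 06:30 at or after OP7 ends Aug 12 13:45 → clear.
OP6: starts Aug 13 19:00 at or after OP7 ends Aug 12 13:45 → clear.
OP7 overlaps OP1.

No — it overlaps OP1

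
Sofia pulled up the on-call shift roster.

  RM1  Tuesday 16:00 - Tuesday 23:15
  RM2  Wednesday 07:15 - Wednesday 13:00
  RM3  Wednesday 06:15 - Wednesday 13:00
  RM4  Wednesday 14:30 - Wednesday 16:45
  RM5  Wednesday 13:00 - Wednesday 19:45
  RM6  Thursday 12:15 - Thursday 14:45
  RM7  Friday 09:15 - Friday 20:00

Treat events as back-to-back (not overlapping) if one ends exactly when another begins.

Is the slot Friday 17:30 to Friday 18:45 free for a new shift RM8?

RM1: ends Tuesday 23:15 at or before RM8 starts Friday 17:30 → clear.
RM3: ends Wednesday 13:00 at or before RM8 starts Friday 17:30 → clear.
RM2: ends Wednesday 13:00 at or before RM8 starts Friday 17:30 → clear.
RM5: ends Wednesday 19:45 at or before RM8 starts Friday 17:30 → clear.
RM4: ends Wednesday 16:45 at or before RM8 starts Friday 17:30 → clear.
RM6: ends Thursday 14:45 at or before RM8 starts Friday 17:30 → clear.
RM7: starts Friday 09:15 before RM8 ends Friday 18:45, and ends Friday 20:00 after RM8 starts Friday 17:30 → overlap.
RM8 overlaps RM7.

No — it overlaps RM7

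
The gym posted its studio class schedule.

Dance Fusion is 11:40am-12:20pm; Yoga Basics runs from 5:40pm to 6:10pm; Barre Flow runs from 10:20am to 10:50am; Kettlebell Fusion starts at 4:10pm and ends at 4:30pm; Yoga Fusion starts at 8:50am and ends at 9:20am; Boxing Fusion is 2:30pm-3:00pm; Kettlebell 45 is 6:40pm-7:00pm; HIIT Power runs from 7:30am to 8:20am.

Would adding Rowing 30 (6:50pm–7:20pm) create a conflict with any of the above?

HIIT Power: ends 8:20am at or before Rowing 30 starts 6:50pm → clear.
Yoga Fusion: ends 9:20am at or before Rowing 30 starts 6:50pm → clear.
Barre Flow: ends 10:50am at or before Rowing 30 starts 6:50pm → clear.
Dance Fusion: ends 12:20pm at or before Rowing 30 starts 6:50pm → clear.
Boxing Fusion: ends 3:00pm at or before Rowing 30 starts 6:50pm → clear.
Kettlebell Fusion: ends 4:30pm at or before Rowing 30 starts 6:50pm → clear.
Yoga Basics: ends 6:10pm at or before Rowing 30 starts 6:50pm → clear.
Kettlebell 45: starts 6:40pm before Rowing 30 ends 7:20pm, and ends 7:00pm after Rowing 30 starts 6:50pm → overlap.
Rowing 30 overlaps Kettlebell 45.

Yes — it overlaps Kettlebell 45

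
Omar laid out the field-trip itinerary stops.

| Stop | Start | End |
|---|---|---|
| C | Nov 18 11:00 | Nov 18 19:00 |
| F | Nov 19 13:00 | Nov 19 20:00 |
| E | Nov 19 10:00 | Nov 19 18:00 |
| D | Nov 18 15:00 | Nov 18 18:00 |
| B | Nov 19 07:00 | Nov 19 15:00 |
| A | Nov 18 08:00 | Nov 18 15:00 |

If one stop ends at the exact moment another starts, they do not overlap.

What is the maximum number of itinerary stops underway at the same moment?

3

Walk through starts and ends in time order (an end at T is processed before a start at T):
Nov 18 08:00 start A → 1
Nov 18 11:00 start C → 2
Nov 18 15:00 end A → 1
Nov 18 15:00 start D → 2
Nov 18 18:00 end D → 1
Nov 18 19:00 end C → 0
Nov 19 07:00 start B → 1
Nov 19 10:00 start E → 2
Nov 19 13:00 start F → 3
Nov 19 15:00 end B → 2
Nov 19 18:00 end E → 1
Nov 19 20:00 end F → 0
Peak is 3, at Nov 19 13:00 (B, E, F).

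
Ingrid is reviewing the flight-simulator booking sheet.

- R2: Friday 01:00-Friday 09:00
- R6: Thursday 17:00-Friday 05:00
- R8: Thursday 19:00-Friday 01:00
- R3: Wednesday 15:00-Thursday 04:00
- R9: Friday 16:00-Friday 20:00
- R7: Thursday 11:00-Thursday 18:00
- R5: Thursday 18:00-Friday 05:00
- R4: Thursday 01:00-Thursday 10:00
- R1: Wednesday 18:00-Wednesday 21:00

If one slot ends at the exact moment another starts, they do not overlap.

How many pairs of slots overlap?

8

Sorted by start: R3, R1, R4, R7, R6, R5, R8, R2, R9.
R1 starts before R3 ends → R3 and R1 overlap.
R4 starts before R3 ends → R3 and R4 overlap.
R7 starts after R3 ends, so R3 has no further overlaps.
R4 starts after R1 ends, so R1 has no further overlaps.
R7 starts after R4 ends, so R4 has no further overlaps.
R6 starts before R7 ends → R7 and R6 overlap.
R5 starts exactly when R7 ends (back-to-back, no overlap), so R7 has no further overlaps.
R5 starts before R6 ends → R6 and R5 overlap.
R8 starts before R6 ends → R6 and R8 overlap.
R2 starts before R6 ends → R6 and R2 overlap.
R9 starts after R6 ends.
R8 starts before R5 ends → R5 and R8 overlap.
R2 starts before R5 ends → R5 and R2 overlap.
R9 starts after R5 ends.
R2 starts exactly when R8 ends (back-to-back, no overlap), so R8 has no further overlaps.
R9 starts after R2 ends.
Overlapping pairs: R1 & R3, R2 & R5, R2 & R6, R3 & R4, R5 & R6, R5 & R8, R6 & R7, R6 & R8 — 8 in total.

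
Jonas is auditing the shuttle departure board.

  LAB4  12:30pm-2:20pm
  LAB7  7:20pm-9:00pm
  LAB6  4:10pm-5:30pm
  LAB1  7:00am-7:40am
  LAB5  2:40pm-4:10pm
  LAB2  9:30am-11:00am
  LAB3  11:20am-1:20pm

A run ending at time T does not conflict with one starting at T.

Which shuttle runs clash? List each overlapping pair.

LAB3 & LAB4

Two intervals overlap when each starts before the other ends.
Sorted by start: LAB1, LAB2, LAB3, LAB4, LAB5, LAB6, LAB7.
LAB2 starts after LAB1 ends, so nothing later overlaps LAB1 either.
LAB3 starts after LAB2 ends, so nothing later overlaps LAB2 either.
LAB4 starts before LAB3 ends → LAB3 and LAB4 overlap.
LAB5 starts after LAB3 ends, so nothing later overlaps LAB3 either.
LAB5 starts after LAB4 ends, so nothing later overlaps LAB4 either.
LAB6 starts exactly when LAB5 ends (back-to-back, no overlap), so nothing later overlaps LAB5 either.
LAB7 starts after LAB6 ends.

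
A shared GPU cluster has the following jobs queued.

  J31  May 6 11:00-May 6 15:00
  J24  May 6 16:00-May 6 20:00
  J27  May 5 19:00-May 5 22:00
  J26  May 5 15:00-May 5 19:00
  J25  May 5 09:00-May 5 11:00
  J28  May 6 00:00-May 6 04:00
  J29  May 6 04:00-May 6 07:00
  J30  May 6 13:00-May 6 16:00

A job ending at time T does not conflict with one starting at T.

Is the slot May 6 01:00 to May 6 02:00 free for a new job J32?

J25: ends May 5 11:00 at or before J32 starts May 6 01:00 → clear.
J26: ends May 5 19:00 at or before J32 starts May 6 01:00 → clear.
J27: ends May 5 22:00 at or before J32 starts May 6 01:00 → clear.
J28: starts May 6 00:00 before J32 ends May 6 02:00, and ends May 6 04:00 after J32 starts May 6 01:00 → overlap.
J29: starts May 6 04:00 at or after J32 ends May 6 02:00 → clear.
J31: starts May 6 11:00 at or after J32 ends May 6 02:00 → clear.
J30: starts May 6 13:00 at or after J32 ends May 6 02:00 → clear.
J24: starts May 6 16:00 at or after J32 ends May 6 02:00 → clear.
J32 overlaps J28.

No — it overlaps J28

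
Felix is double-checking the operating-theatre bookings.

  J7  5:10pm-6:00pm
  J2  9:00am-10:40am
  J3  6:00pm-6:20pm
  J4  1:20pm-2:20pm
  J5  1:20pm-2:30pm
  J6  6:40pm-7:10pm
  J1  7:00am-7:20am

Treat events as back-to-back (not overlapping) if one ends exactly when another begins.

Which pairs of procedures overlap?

J4 & J5

Check each pair: they overlap iff neither finishes before the other starts.
Sorted by start: J1, J2, J4, J5, J7, J3, J6.
J2 starts after J1 ends; J1 is clear from here.
J4 starts after J2 ends; J2 is clear from here.
J5 starts before J4 ends → J4 and J5 overlap.
J7 starts after J4 ends; J4 is clear from here.
J7 starts after J5 ends; J5 is clear from here.
J3 starts exactly when J7 ends (back-to-back, no overlap); J7 is clear from here.
J6 starts after J3 ends.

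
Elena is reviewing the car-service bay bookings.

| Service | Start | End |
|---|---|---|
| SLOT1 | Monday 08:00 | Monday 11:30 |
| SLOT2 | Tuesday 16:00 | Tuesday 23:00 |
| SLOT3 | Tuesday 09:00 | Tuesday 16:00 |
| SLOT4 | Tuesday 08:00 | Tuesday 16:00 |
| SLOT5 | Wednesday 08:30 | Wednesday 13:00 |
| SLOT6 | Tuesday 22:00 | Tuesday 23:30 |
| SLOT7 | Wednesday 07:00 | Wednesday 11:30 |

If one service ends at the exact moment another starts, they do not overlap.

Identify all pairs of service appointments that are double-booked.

Sorted by start: SLOT1, SLOT4, SLOT3, SLOT2, SLOT6, SLOT7, SLOT5.
SLOT4 starts after SLOT1 ends; SLOT1 is clear from here.
SLOT3 starts before SLOT4 ends → SLOT4 and SLOT3 overlap.
SLOT2 starts exactly when SLOT4 ends (back-to-back, no overlap); SLOT4 is clear from here.
SLOT2 starts exactly when SLOT3 ends (back-to-back, no overlap); SLOT3 is clear from here.
SLOT6 starts before SLOT2 ends → SLOT2 and SLOT6 overlap.
SLOT7 starts after SLOT2 ends; SLOT2 is clear from here.
SLOT7 starts after SLOT6 ends; SLOT6 is clear from here.
SLOT5 starts before SLOT7 ends → SLOT7 and SLOT5 overlap.

SLOT2 & SLOT6, SLOT3 & SLOT4, SLOT5 & SLOT7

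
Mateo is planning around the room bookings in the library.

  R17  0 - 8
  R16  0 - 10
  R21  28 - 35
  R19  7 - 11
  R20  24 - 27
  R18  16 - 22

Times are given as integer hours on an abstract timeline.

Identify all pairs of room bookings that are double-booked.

Check each pair: they overlap iff neither finishes before the other starts.
Sorted by start: R16, R17, R19, R18, R20, R21.
R17 starts before R16 ends → R16 and R17 overlap.
R19 starts before R16 ends → R16 and R19 overlap.
R18 starts after R16 ends, so nothing later overlaps R16 either.
R19 starts before R17 ends → R17 and R19 overlap.
R18 starts after R17 ends, so nothing later overlaps R17 either.
R18 starts after R19 ends, so nothing later overlaps R19 either.
R20 starts after R18 ends, so nothing later overlaps R18 either.
R21 starts after R20 ends.

R16 & R17, R16 & R19, R17 & R19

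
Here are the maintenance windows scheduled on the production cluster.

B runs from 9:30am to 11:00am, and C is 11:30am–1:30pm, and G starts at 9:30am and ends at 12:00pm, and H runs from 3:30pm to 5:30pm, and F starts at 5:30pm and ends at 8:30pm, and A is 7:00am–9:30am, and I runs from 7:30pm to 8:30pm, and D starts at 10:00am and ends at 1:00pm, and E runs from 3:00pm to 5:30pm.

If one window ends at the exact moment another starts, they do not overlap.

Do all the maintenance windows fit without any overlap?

No

Sorted by start: A, B, G, D, C, E, H, F, I.
B starts exactly when A ends (back-to-back, no overlap), so nothing later overlaps A either.
G starts before B ends → B and G overlap.
That's a conflict, so the schedule is not conflict-free.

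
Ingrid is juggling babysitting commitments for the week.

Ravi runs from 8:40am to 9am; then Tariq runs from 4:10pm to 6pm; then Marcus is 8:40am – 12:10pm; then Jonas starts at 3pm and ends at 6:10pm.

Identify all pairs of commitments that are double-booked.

Jonas & Tariq, Marcus & Ravi

Two intervals overlap when each starts before the other ends.
Sorted by start: Ravi, Marcus, Jonas, Tariq.
Marcus starts before Ravi ends → Ravi and Marcus overlap.
Jonas starts after Ravi ends, so nothing later overlaps Ravi either.
Jonas starts after Marcus ends, so nothing later overlaps Marcus either.
Tariq starts before Jonas ends → Jonas and Tariq overlap.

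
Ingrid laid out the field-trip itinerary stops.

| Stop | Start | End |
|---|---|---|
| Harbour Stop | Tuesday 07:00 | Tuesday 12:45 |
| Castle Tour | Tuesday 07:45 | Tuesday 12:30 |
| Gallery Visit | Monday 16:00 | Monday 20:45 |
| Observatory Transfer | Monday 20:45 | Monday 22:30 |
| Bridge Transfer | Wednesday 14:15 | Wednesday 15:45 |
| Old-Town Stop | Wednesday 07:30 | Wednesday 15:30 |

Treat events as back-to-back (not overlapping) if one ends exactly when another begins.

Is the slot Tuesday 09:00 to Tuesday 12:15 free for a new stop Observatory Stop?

Gallery Visit: ends Monday 20:45 at or before Observatory Stop starts Tuesday 09:00 → clear.
Observatory Transfer: ends Monday 22:30 at or before Observatory Stop starts Tuesday 09:00 → clear.
Harbour Stop: starts Tuesday 07:00 before Observatory Stop ends Tuesday 12:15, and ends Tuesday 12:45 after Observatory Stop starts Tuesday 09:00 → overlap.
Castle Tour: starts Tuesday 07:45 before Observatory Stop ends Tuesday 12:15, and ends Tuesday 12:30 after Observatory Stop starts Tuesday 09:00 → overlap.
Old-Town Stop: starts Wednesday 07:30 at or after Observatory Stop ends Tuesday 12:15 → clear.
Bridge Transfer: starts Wednesday 14:15 at or after Observatory Stop ends Tuesday 12:15 → clear.
Observatory Stop overlaps Harbour Stop, Castle Tour.

No — it overlaps Castle Tour, Harbour Stop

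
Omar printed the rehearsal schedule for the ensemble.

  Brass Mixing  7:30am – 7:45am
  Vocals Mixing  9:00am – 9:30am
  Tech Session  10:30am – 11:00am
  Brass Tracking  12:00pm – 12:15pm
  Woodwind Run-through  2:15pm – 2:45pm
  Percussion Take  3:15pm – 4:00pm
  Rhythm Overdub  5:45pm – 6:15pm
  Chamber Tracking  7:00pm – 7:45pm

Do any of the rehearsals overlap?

No

Check each pair: they overlap iff neither finishes before the other starts.
Sorted by start: Brass Mixing, Vocals Mixing, Tech Session, Brass Tracking, Woodwind Run-through, Percussion Take, Rhythm Overdub, Chamber Tracking.
Vocals Mixing starts after Brass Mixing ends, so Brass Mixing has no further overlaps.
Tech Session starts after Vocals Mixing ends, so Vocals Mixing has no further overlaps.
Brass Tracking starts after Tech Session ends, so Tech Session has no further overlaps.
Woodwind Run-through starts after Brass Tracking ends, so Brass Tracking has no further overlaps.
Percussion Take starts after Woodwind Run-through ends, so Woodwind Run-through has no further overlaps.
Rhythm Overdub starts after Percussion Take ends, so Percussion Take has no further overlaps.
Chamber Tracking starts after Rhythm Overdub ends.
Every pair is clear; the schedule has no overlaps.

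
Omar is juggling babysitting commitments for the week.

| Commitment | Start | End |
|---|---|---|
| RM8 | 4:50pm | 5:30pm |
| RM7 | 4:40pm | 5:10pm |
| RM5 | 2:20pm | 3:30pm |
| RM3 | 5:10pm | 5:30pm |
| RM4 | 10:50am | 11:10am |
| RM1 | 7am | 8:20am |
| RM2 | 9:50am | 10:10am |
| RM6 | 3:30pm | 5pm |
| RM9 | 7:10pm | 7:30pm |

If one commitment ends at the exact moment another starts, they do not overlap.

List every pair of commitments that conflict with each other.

Sorted by start: RM1, RM2, RM4, RM5, RM6, RM7, RM8, RM3, RM9.
RM2 starts after RM1 ends, so nothing later overlaps RM1 either.
RM4 starts after RM2 ends, so nothing later overlaps RM2 either.
RM5 starts after RM4 ends, so nothing later overlaps RM4 either.
RM6 starts exactly when RM5 ends (back-to-back, no overlap), so nothing later overlaps RM5 either.
RM7 starts before RM6 ends → RM6 and RM7 overlap.
RM8 starts before RM6 ends → RM6 and RM8 overlap.
RM3 starts after RM6 ends, so nothing later overlaps RM6 either.
RM8 starts before RM7 ends → RM7 and RM8 overlap.
RM3 starts exactly when RM7 ends (back-to-back, no overlap), so nothing later overlaps RM7 either.
RM3 starts before RM8 ends → RM8 and RM3 overlap.
RM9 starts after RM8 ends.
RM9 starts after RM3 ends.

RM3 & RM8, RM6 & RM7, RM6 & RM8, RM7 & RM8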